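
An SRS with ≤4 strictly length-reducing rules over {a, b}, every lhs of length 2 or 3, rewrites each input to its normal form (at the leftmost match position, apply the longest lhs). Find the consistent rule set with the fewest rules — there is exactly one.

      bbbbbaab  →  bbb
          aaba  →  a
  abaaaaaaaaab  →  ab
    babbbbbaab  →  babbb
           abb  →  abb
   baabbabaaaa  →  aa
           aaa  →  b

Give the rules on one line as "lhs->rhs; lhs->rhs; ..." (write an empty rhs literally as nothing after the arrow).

  | bbbbbaab => bbbaab => baab => bbb
  | aaba => bba => a
  | abaaaaaaaaab => abbaaaaaab => aaaaaaab => baaaab => bbab => ab
  | babbbbbaab => babbbaab => babaab => babbb

aaa->b; aab->bb; bba->a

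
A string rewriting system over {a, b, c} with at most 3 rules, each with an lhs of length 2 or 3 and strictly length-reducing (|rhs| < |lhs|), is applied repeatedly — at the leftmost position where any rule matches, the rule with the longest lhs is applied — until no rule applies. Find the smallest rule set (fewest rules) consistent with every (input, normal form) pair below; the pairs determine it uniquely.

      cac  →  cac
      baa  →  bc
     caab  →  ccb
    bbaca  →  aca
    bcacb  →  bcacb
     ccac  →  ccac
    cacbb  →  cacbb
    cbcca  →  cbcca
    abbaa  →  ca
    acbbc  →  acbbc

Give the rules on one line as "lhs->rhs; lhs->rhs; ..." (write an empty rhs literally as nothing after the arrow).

aa->c; bba->a

  | cac
  | baa => bc
  | caab => ccb
  | bbaca => aca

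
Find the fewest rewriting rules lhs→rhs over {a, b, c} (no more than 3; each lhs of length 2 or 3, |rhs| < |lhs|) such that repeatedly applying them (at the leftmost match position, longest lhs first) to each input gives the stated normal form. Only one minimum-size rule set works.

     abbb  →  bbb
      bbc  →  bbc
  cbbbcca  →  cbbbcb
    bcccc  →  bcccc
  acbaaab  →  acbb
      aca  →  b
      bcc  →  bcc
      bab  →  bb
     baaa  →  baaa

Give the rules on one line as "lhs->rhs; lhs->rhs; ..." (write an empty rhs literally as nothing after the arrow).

  | abbb => bbb
  | bbc
  | cbbbcca => cbbbcb
  | bcccc

ab->b; ca->b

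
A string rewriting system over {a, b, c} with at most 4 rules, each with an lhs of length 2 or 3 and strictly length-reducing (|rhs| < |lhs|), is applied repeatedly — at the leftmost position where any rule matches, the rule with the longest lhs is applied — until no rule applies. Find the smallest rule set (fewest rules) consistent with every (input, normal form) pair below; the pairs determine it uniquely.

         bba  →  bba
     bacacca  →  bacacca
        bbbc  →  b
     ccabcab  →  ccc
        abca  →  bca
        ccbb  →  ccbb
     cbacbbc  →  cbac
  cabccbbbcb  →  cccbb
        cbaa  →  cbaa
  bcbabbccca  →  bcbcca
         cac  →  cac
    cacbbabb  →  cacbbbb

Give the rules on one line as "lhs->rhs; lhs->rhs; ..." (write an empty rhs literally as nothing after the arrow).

ab->b; bbc->; cab->c

  | bba
  | bacacca
  | bbbc => b
  | ccabcab => cccab => ccc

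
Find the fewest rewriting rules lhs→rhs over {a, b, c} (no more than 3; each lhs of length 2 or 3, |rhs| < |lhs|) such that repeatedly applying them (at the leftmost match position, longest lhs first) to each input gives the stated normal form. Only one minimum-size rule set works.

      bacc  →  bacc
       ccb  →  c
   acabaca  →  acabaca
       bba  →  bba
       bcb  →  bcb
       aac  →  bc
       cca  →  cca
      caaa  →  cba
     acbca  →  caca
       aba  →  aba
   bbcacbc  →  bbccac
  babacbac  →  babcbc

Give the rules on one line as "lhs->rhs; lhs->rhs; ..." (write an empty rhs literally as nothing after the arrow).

aa->b; acb->ca; ccb->c

  | bacc
  | ccb => c
  | acabaca
  | bba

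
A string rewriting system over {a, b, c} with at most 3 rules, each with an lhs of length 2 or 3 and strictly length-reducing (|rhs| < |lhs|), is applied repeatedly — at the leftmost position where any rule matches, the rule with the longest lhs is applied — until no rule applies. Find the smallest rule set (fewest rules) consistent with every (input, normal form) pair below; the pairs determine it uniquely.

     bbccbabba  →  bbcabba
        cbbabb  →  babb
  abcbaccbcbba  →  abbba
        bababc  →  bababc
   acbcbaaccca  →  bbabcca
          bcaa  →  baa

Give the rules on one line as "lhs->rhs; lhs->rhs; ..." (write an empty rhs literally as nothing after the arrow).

  | bbccbabba => bbcabba
  | cbbabb => babb
  | abcbaccbcbba => abaccbcbba => abbcbcbba => abbcbba => abbba
  | bababc

ac->b; caa->aa; cb->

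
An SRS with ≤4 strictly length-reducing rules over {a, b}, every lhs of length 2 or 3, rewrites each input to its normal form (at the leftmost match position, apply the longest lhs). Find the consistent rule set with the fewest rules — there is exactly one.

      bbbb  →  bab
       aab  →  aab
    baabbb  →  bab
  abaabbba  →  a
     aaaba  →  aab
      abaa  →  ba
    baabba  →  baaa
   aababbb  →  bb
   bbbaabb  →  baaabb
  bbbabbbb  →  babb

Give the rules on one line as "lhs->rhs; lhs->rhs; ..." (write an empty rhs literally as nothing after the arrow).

aba->b; bba->a; bbb->ba

  | bbbb => bab
  | aab
  | baabbb => baaba => bab
  | abaabbba => babbba => babaa => bba => a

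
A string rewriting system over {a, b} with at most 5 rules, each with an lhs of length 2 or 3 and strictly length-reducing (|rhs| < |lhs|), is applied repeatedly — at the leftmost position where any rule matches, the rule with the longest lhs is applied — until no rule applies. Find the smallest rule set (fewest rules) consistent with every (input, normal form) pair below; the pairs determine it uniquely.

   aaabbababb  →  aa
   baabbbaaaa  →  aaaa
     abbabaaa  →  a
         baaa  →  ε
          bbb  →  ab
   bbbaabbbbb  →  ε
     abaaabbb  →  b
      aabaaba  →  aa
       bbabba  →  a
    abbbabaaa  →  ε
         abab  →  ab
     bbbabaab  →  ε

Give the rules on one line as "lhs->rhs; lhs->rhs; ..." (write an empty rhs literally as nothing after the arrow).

abb->; ba->; baa->b; bbb->ab

  | aaabbababb => aaababb => aaabb => aa
  | baabbbaaaa => bbbbaaaa => abbaaaa => aaaa
  | abbabaaa => abaaa => aba => a
  | baaa => ba => ε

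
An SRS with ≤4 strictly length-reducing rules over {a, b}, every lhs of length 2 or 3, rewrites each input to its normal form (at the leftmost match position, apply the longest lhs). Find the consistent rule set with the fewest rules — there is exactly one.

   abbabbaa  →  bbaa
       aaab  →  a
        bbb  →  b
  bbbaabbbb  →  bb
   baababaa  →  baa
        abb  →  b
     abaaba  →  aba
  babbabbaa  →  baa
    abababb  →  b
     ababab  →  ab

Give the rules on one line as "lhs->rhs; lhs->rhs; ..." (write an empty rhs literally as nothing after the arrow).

aab->; abb->b; bab->b; bbb->b

  | abbabbaa => babbaa => bbaa
  | aaab => a
  | bbb => b
  | bbbaabbbb => baabbbb => bbbb => bb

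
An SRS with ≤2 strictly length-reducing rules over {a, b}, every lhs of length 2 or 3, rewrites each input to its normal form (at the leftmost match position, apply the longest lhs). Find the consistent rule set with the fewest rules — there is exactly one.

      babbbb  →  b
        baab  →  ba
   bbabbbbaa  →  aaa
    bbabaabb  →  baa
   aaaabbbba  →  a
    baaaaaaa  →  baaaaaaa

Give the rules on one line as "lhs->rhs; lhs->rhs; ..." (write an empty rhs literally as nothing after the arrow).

ab->; bab->aa

  | babbbb => aabbb => abb => b
  | baab => ba
  | bbabbbbaa => baabbbaa => babbaa => aabaa => aaa
  | bbabaabb => baaaabb => baaab => baa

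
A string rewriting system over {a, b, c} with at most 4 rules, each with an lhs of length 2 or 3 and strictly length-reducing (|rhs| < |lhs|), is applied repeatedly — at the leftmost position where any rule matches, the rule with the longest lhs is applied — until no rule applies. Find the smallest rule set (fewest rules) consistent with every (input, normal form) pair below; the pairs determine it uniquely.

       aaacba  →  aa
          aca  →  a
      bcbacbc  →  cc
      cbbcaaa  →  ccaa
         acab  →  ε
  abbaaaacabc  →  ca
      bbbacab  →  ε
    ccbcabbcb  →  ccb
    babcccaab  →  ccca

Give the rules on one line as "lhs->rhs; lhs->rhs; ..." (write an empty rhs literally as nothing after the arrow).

  | aaacba => aaba => aa
  | aca => a
  | bcbacbc => bacbc => ccbc => cc
  | cbbcaaa => cbaaa => ccaa

ab->; ac->; ba->c; bc->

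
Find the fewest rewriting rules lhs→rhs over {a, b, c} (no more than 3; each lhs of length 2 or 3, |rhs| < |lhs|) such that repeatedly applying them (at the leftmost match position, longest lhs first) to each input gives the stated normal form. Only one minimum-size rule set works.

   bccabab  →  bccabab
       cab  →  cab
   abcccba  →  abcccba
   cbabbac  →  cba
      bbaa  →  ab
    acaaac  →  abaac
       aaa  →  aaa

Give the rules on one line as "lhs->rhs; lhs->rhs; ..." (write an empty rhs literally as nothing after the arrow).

aca->ab; acc->; bba->ac

  | bccabab
  | cab
  | abcccba
  | cbabbac => cbaacc => cba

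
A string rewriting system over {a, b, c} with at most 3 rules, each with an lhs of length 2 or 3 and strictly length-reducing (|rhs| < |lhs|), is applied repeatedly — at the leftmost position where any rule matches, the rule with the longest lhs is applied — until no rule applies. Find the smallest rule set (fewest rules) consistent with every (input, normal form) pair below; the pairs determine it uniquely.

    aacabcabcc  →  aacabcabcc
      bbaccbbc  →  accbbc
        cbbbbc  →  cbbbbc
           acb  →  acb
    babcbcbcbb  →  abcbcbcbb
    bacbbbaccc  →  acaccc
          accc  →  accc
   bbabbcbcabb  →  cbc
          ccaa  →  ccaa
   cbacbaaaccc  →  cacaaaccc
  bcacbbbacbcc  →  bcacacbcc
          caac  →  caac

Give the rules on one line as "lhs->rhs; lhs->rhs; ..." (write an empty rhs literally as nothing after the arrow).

abb->; ba->a

  | aacabcabcc
  | bbaccbbc => baccbbc => accbbc
  | cbbbbc
  | acb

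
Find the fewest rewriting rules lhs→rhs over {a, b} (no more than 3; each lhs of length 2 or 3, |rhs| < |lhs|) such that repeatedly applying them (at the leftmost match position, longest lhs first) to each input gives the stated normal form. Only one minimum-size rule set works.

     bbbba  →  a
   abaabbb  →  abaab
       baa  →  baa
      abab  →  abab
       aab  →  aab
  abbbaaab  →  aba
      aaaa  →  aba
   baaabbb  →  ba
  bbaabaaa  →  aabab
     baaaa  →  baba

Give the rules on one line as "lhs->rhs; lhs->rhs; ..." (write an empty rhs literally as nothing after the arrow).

  | bbbba => bba => a
  | abaabbb => abaab
  | baa
  | abab

aaa->ab; bb->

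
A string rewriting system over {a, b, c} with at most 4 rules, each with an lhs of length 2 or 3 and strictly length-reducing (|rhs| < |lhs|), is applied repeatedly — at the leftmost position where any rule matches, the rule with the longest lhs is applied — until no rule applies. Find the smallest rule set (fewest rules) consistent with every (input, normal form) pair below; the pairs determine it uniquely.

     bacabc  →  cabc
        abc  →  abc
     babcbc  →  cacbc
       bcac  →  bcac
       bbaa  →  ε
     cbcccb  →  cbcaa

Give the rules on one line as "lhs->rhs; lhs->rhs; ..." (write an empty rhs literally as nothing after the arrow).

  | bacabc => cabc
  | abc
  | babcbc => cacbc
  | bcac

ba->; bab->ca; ccb->aa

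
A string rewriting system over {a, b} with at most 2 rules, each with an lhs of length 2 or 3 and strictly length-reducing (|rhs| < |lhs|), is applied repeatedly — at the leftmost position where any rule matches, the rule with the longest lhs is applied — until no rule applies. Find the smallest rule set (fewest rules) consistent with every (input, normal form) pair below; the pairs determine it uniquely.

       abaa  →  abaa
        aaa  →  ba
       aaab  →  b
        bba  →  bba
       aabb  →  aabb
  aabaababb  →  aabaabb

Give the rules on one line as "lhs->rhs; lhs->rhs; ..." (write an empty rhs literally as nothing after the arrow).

  | abaa
  | aaa => ba
  | aaab => bab => b
  | bba

aaa->ba; bab->b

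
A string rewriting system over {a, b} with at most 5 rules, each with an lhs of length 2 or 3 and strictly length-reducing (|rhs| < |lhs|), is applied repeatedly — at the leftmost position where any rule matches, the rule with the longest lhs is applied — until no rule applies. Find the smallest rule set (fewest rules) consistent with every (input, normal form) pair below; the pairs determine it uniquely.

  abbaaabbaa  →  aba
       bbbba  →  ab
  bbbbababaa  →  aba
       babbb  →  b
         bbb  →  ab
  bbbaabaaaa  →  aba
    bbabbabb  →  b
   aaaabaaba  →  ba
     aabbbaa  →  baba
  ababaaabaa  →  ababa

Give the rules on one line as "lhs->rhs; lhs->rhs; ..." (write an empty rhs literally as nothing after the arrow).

aa->b; aab->ba; bb->a; bba->b

  | abbaaabbaa => abaabbaa => abbabaa => abbaa => aba
  | bbbba => abba => ab
  | bbbbababaa => abbababaa => abbabaa => abbaa => aba
  | babbb => baab => bba => b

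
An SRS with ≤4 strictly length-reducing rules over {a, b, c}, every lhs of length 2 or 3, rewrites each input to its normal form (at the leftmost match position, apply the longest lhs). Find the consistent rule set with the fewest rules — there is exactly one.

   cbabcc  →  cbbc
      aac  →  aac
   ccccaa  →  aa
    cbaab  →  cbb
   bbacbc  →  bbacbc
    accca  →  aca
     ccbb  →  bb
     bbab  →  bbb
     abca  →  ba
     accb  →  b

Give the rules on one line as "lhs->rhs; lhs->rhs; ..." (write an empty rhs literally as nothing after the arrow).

ab->b; abc->b; cc->

  | cbabcc => cbbc
  | aac
  | ccccaa => ccaa => aa
  | cbaab => cbab => cbb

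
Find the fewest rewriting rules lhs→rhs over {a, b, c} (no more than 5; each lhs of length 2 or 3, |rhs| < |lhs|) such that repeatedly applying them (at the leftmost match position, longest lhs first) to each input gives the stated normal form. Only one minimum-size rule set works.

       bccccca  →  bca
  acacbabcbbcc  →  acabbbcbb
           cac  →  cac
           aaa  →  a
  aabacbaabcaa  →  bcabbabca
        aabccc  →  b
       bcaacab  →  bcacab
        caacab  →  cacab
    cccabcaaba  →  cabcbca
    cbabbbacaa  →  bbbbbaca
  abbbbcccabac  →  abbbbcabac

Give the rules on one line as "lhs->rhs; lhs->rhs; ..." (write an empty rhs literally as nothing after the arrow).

aa->a; aab->bc; cba->bb; cc->

  | bccccca => bccca => bca
  | acacbabcbbcc => acabbbcbbcc => acabbbcbb
  | cac
  | aaa => aa => a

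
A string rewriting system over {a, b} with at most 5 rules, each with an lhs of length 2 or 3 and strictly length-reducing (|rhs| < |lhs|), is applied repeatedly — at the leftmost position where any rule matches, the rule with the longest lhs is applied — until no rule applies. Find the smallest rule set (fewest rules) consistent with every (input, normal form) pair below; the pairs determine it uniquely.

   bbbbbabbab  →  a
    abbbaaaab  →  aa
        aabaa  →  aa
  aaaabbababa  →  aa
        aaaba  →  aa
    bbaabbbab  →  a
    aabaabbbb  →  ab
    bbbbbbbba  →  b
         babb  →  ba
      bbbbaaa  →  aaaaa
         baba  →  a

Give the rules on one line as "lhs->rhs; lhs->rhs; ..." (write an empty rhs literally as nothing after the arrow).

  | bbbbbabbab => abbbabbab => aababbab => abbab => aaab => a
  | abbbaaaab => aabaaaab => aaaab => aa
  | aabaa => aa
  | aaaabbababa => aabababa => ababa => bba => aa

aab->; aba->b; baa->ba; bb->a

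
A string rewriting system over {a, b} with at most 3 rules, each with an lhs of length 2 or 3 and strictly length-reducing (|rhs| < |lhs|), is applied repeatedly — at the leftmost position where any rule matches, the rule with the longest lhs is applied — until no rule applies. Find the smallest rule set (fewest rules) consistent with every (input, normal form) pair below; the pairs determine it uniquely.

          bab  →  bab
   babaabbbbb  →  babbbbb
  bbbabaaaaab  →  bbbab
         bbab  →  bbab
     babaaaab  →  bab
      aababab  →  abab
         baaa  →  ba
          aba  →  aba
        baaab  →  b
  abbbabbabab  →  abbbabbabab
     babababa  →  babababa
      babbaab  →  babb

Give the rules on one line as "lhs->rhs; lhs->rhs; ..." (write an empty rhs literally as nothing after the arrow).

  | bab
  | babaabbbbb => babbbbb
  | bbbabaaaaab => bbbabaaaab => bbbabaaab => bbbabaab => bbbab
  | bbab

aa->a; aab->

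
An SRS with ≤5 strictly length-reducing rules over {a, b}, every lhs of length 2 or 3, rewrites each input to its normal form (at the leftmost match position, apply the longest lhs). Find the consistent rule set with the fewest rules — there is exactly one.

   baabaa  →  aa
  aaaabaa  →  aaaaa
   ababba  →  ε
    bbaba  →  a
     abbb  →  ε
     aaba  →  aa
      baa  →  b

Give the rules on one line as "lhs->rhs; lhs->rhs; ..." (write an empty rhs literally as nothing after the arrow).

  | baabaa => bbaa => aa
  | aaaabaa => aaaaa
  | ababba => abba => ba => ε
  | bbaba => aba => a

ab->; ba->; baa->b; bb->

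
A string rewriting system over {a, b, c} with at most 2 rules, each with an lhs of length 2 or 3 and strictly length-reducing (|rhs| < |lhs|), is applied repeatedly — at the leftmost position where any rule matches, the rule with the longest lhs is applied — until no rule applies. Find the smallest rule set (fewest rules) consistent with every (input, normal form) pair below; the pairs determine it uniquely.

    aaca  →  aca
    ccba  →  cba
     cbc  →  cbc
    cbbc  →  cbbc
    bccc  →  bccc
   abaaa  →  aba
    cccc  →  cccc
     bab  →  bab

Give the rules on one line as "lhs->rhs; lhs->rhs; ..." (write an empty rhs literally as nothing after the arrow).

  | aaca => aca
  | ccba => cba
  | cbc
  | cbbc

aa->a; ccb->cb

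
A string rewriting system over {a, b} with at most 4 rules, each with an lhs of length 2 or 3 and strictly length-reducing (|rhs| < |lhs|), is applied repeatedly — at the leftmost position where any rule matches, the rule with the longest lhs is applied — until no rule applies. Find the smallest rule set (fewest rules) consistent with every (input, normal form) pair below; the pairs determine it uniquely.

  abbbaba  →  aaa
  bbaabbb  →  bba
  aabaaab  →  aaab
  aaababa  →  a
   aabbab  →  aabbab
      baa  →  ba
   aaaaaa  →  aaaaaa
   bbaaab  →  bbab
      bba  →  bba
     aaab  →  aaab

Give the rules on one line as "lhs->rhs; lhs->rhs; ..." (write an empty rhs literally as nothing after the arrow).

aba->; baa->ba; bbb->aa

  | abbbaba => aaaaba => aaa
  | bbaabbb => bbabbb => bbaaa => bbaa => bba
  | aabaaab => aaab
  | aaababa => aaba => a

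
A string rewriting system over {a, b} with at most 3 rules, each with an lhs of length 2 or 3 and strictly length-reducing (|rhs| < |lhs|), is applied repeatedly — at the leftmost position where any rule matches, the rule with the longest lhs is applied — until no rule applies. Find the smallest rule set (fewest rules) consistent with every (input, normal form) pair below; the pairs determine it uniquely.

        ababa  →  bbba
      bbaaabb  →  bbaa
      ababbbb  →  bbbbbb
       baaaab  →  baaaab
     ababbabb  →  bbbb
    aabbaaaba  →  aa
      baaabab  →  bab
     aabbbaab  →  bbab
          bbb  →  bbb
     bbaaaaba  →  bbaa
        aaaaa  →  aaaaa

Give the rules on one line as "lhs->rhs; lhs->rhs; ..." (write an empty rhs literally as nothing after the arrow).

aba->bb; abb->

  | ababa => bbba
  | bbaaabb => bbaa
  | ababbbb => bbbbbb
  | baaaab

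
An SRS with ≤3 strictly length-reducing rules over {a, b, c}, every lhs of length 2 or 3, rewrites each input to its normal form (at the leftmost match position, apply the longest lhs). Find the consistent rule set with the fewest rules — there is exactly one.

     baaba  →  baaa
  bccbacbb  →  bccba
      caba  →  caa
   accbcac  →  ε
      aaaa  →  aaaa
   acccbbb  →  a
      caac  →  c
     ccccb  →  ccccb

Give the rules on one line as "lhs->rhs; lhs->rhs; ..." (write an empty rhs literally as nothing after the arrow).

  | baaba => baaa
  | bccbacbb => bccbabb => bccbab => bccba
  | caba => caa
  | accbcac => acbcac => abcac => acac => aac => ε

aac->; ab->a; ac->a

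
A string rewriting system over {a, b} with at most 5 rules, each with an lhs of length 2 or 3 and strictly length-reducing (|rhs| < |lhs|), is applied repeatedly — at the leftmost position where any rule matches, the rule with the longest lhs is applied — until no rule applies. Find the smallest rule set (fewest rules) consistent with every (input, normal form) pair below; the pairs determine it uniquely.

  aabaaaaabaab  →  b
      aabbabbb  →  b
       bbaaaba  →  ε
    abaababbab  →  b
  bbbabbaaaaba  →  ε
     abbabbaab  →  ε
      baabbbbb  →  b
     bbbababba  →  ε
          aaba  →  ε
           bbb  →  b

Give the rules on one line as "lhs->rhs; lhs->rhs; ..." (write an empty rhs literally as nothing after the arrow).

  | aabaaaaabaab => bbaaaaabaab => baaaaabaab => aaaabaab => baabaab => abaab => aab => bb => b
  | aabbabbb => bbbabbb => bbabbb => babbb => bbb => bb => b
  | bbaaaba => baaaba => aaba => bba => ba => ε
  | abaababbab => aababbab => bbabbab => babbab => bbab => bab => b

aa->b; ab->; ba->; bb->b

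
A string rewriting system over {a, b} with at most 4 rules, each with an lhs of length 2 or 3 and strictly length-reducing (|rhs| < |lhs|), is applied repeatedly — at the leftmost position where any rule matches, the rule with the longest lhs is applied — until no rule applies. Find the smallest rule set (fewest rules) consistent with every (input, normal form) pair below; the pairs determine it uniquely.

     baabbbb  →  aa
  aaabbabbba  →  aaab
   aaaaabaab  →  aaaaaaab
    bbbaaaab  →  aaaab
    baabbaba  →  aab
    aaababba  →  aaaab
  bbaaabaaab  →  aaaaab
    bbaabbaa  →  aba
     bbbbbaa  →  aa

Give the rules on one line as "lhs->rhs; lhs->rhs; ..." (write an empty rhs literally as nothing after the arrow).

  | baabbbb => aabbbb => aabb => aa
  | aaabbabbba => aaabbbba => aaabba => aaab
  | aaaaabaab => aaaaaaab
  | bbbaaaab => baaaab => aaaab

baa->aa; bab->ab; bb->; bba->b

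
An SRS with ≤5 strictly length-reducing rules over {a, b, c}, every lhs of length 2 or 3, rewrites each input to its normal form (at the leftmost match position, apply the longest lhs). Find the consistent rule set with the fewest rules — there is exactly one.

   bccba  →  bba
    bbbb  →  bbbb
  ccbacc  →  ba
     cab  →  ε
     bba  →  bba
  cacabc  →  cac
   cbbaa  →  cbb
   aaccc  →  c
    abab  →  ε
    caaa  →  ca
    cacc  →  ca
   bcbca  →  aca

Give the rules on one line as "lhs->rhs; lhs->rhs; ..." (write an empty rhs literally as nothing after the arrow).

  | bccba => bba
  | bbbb
  | ccbacc => bacc => ba
  | cab => cc => ε

aa->; ab->c; bcb->a; cc->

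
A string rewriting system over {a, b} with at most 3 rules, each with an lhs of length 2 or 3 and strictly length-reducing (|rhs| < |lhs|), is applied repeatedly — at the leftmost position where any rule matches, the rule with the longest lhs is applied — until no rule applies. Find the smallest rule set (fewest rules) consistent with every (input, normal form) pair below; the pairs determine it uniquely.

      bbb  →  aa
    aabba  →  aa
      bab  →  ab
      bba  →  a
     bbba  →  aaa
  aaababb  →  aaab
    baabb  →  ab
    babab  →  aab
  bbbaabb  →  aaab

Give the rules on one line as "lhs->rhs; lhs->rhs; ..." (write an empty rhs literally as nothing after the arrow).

  | bbb => aa
  | aabba => aba => aa
  | bab => ab
  | bba => ba => a

abb->b; ba->a; bbb->aa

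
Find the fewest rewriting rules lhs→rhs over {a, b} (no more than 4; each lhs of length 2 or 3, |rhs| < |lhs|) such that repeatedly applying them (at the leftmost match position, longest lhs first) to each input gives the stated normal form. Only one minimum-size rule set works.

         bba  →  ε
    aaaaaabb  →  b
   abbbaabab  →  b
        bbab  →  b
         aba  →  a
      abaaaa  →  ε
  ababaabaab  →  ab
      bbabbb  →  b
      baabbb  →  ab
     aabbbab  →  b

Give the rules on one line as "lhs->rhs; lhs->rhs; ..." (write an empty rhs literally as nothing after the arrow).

  | bba => ba => ε
  | aaaaaabb => aaaabb => aabb => bb => b
  | abbbaabab => abbaabab => abaabab => aabab => bab => b
  | bbab => bab => b

aa->; ba->; bb->b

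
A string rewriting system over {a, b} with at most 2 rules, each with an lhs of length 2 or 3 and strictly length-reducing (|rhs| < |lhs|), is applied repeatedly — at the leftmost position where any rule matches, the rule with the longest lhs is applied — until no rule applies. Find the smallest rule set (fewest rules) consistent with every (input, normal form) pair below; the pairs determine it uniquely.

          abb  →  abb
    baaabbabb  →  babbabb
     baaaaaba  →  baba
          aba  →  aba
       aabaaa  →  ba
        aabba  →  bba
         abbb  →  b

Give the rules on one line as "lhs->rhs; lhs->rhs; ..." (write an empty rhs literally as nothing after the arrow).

  | abb
  | baaabbabb => babbabb
  | baaaaaba => baaaba => baba
  | aba

aa->; bbb->ab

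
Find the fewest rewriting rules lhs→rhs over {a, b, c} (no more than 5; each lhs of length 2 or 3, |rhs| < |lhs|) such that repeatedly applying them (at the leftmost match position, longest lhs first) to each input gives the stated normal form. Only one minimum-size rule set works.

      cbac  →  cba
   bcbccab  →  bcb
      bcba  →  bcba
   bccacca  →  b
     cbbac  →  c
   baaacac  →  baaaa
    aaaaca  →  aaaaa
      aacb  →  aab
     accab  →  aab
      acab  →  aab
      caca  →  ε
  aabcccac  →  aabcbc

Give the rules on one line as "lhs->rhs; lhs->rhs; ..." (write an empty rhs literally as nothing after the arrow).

ac->a; bb->; ca->; cca->b

  | cbac => cba
  | bcbccab => bcbbb => bcb
  | bcba
  | bccacca => bbcca => cca => b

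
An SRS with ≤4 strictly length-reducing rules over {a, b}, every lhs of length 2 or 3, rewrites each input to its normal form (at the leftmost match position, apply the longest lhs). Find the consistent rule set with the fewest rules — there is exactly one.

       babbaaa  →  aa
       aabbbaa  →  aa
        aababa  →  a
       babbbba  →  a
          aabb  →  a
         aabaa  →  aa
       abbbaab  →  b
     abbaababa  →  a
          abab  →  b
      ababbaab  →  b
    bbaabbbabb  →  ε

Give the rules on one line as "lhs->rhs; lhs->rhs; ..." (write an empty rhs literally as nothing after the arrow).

aaa->aa; ab->b; abb->; ba->a

  | babbaaa => abbaaa => aaa => aa
  | aabbbaa => abaa => baa => aa
  | aababa => ababa => baba => aba => ba => a
  | babbbba => abbbba => bba => ba => a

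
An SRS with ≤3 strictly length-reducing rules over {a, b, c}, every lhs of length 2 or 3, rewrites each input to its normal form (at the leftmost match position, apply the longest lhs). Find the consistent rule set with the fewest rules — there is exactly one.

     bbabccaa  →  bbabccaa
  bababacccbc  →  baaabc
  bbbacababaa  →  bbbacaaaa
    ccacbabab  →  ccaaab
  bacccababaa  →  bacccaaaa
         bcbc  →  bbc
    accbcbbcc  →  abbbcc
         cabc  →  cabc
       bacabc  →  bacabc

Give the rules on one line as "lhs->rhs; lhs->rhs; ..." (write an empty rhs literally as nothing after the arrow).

  | bbabccaa
  | bababacccbc => baabacccbc => baaacccbc => baaaccbc => baaacbc => baaabc
  | bbbacababaa => bbbacaabaa => bbbacaaaa
  | ccacbabab => ccababab => ccaabab => ccaaab

aba->aa; cb->b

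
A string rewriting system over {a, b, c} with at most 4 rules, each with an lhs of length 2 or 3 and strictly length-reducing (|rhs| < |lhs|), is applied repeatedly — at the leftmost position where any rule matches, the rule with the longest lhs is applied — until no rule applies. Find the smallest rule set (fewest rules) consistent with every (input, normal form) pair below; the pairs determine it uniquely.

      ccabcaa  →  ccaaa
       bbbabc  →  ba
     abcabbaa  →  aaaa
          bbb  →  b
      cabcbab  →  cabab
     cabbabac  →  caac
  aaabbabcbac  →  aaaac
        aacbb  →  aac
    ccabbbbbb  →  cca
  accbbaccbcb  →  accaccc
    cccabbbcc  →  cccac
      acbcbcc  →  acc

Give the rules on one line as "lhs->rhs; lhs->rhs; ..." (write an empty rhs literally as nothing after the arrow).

bac->c; bb->; bc->; ccb->cc

  | ccabcaa => ccaaa
  | bbbabc => babc => ba
  | abcabbaa => aabbaa => aaaa
  | bbb => b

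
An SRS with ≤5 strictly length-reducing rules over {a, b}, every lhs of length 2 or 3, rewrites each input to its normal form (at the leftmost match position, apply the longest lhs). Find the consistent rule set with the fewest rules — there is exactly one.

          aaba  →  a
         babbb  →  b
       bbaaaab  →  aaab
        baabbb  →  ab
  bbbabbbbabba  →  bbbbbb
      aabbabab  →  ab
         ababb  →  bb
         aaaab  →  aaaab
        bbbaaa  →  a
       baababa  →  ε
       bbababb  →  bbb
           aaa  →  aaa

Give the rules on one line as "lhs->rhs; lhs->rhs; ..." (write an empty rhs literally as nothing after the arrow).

  | aaba => a
  | babbb => abbb => b
  | bbaaaab => baaab => aaab
  | baabbb => aabbb => ab

aba->; abb->; ba->a; bba->b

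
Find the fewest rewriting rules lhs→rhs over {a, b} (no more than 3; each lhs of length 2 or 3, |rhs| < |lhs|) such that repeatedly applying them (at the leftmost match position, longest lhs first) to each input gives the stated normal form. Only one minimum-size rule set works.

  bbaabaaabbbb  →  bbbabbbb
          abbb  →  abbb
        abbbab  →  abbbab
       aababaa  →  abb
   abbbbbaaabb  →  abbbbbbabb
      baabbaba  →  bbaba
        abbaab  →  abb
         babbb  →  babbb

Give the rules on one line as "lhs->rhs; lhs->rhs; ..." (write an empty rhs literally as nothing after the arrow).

  | bbaabaaabbbb => bbaaabbbb => bbbabbbb
  | abbb
  | abbbab
  | aababaa => abaa => abb

aa->b; aab->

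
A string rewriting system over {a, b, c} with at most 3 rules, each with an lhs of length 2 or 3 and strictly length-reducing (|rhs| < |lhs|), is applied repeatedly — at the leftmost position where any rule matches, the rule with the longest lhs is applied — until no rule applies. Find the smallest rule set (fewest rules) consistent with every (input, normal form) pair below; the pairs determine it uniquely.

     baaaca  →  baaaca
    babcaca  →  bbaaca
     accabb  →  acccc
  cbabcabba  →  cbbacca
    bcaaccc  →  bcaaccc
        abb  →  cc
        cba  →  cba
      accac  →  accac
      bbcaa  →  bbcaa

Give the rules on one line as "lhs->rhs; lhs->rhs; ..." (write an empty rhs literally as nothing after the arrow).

abb->cc; abc->ba

  | baaaca
  | babcaca => bbaaca
  | accabb => acccc
  | cbabcabba => cbbaabba => cbbacca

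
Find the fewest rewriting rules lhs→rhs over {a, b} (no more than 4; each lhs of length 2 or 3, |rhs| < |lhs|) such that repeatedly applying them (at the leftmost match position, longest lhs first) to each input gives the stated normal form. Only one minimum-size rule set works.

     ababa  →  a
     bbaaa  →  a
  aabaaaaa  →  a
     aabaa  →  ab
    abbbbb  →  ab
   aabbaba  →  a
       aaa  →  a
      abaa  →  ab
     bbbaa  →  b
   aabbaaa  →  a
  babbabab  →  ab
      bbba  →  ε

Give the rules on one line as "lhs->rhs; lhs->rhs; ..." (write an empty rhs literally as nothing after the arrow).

aa->a; ba->; baa->b; bb->

  | ababa => aba => a
  | bbaaa => aaa => aa => a
  | aabaaaaa => abaaaaa => abaaa => aba => a
  | aabaa => abaa => ab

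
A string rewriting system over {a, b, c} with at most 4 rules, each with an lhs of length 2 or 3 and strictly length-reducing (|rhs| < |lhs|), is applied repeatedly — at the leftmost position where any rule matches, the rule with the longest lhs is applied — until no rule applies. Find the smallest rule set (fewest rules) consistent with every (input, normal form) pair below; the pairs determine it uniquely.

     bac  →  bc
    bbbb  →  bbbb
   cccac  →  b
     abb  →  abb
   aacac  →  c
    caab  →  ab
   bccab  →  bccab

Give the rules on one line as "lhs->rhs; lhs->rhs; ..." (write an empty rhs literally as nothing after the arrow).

aac->; ac->c; caa->a; ccc->ba

  | bac => bc
  | bbbb
  | cccac => baac => b
  | abb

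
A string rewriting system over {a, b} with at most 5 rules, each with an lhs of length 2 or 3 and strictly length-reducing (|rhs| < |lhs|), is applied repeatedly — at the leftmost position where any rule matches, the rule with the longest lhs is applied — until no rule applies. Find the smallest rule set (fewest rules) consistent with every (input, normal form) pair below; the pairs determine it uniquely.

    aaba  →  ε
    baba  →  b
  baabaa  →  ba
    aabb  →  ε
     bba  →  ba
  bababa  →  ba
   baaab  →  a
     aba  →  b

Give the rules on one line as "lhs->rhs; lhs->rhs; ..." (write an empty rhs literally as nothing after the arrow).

  | aaba => ab => ε
  | baba => bb => b
  | baabaa => abaa => ba
  | aabb => ab => ε

ab->; aba->b; baa->a; bb->b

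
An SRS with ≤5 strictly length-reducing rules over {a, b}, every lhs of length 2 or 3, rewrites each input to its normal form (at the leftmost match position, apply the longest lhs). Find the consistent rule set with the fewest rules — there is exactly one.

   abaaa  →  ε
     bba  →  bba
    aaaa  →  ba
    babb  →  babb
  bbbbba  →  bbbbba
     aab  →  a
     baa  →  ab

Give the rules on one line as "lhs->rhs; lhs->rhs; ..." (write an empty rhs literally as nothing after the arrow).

aa->; aaa->b; aab->a; baa->ab

  | abaaa => aaba => aa => ε
  | bba
  | aaaa => ba
  | babb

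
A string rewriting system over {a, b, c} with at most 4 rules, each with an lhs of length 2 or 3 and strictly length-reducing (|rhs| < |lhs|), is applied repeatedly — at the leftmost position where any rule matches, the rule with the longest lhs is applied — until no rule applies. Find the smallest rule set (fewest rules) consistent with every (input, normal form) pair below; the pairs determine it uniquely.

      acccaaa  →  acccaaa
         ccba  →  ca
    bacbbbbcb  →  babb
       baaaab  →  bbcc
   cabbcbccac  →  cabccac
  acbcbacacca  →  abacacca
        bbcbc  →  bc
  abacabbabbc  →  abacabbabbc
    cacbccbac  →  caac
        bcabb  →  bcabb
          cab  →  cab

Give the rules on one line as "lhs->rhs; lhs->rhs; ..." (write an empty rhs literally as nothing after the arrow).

aab->bc; bcb->; cb->; cbc->

  | acccaaa
  | ccba => ca
  | bacbbbbcb => babbbcb => babb
  | baaaab => baabc => bbcc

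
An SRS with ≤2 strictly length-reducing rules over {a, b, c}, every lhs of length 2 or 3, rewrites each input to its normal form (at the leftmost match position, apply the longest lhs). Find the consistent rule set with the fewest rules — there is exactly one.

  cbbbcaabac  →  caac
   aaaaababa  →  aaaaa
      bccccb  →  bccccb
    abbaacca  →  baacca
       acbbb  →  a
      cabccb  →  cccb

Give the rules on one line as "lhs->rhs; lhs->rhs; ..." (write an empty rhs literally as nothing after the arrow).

  | cbbbcaabac => abcaabac => caabac => caac
  | aaaaababa => aaaaaba => aaaaa
  | bccccb
  | abbaacca => baacca

ab->; cbb->a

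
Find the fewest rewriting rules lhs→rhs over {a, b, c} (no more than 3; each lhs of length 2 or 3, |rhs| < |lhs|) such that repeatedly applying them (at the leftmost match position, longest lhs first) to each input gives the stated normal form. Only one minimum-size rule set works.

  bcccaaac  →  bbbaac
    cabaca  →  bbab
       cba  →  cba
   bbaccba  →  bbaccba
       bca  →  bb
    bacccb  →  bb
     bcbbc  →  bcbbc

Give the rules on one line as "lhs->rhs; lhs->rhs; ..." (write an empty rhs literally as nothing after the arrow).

  | bcccaaac => bbcaaac => bbbaac
  | cabaca => bbaca => bbab
  | cba
  | bbaccba

abc->; ca->b; ccc->bc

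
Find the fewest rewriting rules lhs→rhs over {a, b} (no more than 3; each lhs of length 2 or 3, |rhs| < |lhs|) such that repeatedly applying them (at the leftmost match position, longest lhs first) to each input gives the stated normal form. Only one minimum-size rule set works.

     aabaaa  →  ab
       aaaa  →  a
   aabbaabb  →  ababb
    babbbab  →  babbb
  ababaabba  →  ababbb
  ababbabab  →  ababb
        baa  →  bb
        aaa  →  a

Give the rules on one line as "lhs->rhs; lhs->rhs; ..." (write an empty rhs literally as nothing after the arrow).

  | aabaaa => abaaa => abba => ab
  | aaaa => aaa => aa => a
  | aabbaabb => abbaabb => ababb
  | babbbab => babbb

aa->a; baa->bb; bba->b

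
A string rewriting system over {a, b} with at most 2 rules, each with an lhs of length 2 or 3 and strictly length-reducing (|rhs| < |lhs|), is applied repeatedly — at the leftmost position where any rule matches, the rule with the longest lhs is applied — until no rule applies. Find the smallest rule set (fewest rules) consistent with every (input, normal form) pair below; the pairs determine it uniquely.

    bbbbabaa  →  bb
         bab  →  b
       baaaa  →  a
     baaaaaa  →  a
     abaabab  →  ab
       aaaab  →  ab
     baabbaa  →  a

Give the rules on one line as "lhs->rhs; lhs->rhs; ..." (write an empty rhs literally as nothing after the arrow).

aa->a; ba->

  | bbbbabaa => bbbbaa => bbba => bb
  | bab => b
  | baaaa => aaa => aa => a
  | baaaaaa => aaaaa => aaaa => aaa => aa => a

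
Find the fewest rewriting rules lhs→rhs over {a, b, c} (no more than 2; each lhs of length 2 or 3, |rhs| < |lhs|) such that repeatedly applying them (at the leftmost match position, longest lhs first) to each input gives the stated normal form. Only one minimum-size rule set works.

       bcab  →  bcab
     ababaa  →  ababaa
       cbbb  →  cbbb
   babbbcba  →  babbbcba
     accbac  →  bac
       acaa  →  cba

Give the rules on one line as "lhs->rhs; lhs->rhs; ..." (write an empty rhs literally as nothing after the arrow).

aca->cb; acc->

  | bcab
  | ababaa
  | cbbb
  | babbbcba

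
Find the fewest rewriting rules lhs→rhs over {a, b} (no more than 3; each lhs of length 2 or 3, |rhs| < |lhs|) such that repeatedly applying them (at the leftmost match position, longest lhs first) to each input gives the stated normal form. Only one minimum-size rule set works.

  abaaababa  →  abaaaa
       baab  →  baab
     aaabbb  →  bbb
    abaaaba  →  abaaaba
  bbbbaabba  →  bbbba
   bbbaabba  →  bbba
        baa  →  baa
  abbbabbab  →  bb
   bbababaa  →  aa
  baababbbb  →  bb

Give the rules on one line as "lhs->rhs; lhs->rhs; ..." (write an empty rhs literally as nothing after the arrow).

abb->bb; bab->

  | abaaababa => abaaaa
  | baab
  | aaabbb => aabbb => abbb => bbb
  | abaaaba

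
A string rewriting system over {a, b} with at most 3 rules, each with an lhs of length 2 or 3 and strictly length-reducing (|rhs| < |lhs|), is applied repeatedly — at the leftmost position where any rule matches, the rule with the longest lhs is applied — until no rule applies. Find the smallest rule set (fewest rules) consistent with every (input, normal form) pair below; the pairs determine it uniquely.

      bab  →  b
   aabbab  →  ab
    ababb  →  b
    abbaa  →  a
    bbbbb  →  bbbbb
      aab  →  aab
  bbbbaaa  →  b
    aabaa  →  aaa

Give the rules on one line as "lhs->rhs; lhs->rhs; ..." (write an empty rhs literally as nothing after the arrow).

abb->b; ba->

  | bab => b
  | aabbab => abab => ab
  | ababb => abb => b
  | abbaa => baa => a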